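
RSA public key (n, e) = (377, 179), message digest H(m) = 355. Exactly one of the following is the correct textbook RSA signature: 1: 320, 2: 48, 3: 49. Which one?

3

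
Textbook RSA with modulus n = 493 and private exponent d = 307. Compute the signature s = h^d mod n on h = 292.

44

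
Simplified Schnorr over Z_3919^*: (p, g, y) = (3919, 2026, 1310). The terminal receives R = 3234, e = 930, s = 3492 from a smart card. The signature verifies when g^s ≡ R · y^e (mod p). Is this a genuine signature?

genuine

g^s mod p:
2026^2 = 4104676 ≡ 1483
2026^4 ≡ 1483^2 = 2199289 ≡ 730
2026^8 ≡ 730^2 = 532900 ≡ 3835
2026^16 ≡ 3835^2 = 14707225 ≡ 3137
2026^32 ≡ 3137^2 = 9840769 ≡ 160
2026^64 ≡ 160^2 = 25600 ≡ 2086
2026^128 ≡ 2086^2 = 4351396 ≡ 1306
2026^256 ≡ 1306^2 = 1705636 ≡ 871
2026^512 ≡ 871^2 = 758641 ≡ 2274
2026^1024 ≡ 2274^2 = 5171076 ≡ 1915
2026^2048 ≡ 1915^2 = 3667225 ≡ 2960
3492 = 2048 + 1024 + 256 + 128 + 32 + 4, so 2026^3492 ≡ 2960·1915·871·1306·160·730 ≡ 1136 (mod 3919)
R · y^e mod p:
1310^2 = 1716100 ≡ 3497
1310^4 ≡ 3497^2 = 12229009 ≡ 1729
1310^8 ≡ 1729^2 = 2989441 ≡ 3163
1310^16 ≡ 3163^2 = 10004569 ≡ 3281
1310^32 ≡ 3281^2 = 10764961 ≡ 3387
1310^64 ≡ 3387^2 = 11471769 ≡ 856
1310^128 ≡ 856^2 = 732736 ≡ 3802
1310^256 ≡ 3802^2 = 14455204 ≡ 1932
1310^512 ≡ 1932^2 = 3732624 ≡ 1736
930 = 512 + 256 + 128 + 32 + 2, so 1310^930 ≡ 1736·1932·3802·3387·3497 ≡ 1852 (mod 3919)
3234·1852 = 5989368 ≡ 1136 (mod 3919)
1136 ≡ 1136 (mod 3919); signature holds.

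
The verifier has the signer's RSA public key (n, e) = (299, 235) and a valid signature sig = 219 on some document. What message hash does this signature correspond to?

sig^235 mod 299 = 197

197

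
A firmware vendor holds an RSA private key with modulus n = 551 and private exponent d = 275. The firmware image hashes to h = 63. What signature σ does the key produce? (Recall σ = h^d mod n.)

h^2 ≡ 63^2 = 3969 ≡ 112
h^4 ≡ 112^2 = 12544 ≡ 422
h^8 ≡ 422^2 = 178084 ≡ 111
h^16 ≡ 111^2 = 12321 ≡ 199
h^32 ≡ 199^2 = 39601 ≡ 480
h^64 ≡ 480^2 = 230400 ≡ 82
h^128 ≡ 82^2 = 6724 ≡ 112
h^256 ≡ 112^2 = 12544 ≡ 422
275 = 256 + 16 + 2 + 1, so h^275 ≡ 422·199·112·63 ≡ 62 (mod 551)

62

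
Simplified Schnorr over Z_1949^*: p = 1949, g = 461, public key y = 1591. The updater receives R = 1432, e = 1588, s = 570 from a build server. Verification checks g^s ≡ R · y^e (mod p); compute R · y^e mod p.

1591^2 = 2531281 ≡ 1479
1591^4 ≡ 1479^2 = 2187441 ≡ 663
1591^8 ≡ 663^2 = 439569 ≡ 1044
1591^16 ≡ 1044^2 = 1089936 ≡ 445
1591^32 ≡ 445^2 = 198025 ≡ 1176
1591^64 ≡ 1176^2 = 1382976 ≡ 1135
1591^128 ≡ 1135^2 = 1288225 ≡ 1885
1591^256 ≡ 1885^2 = 3553225 ≡ 198
1591^512 ≡ 198^2 = 39204 ≡ 224
1591^1024 ≡ 224^2 = 50176 ≡ 1451
1588 = 1024 + 512 + 32 + 16 + 4, so 1591^1588 ≡ 1451·224·1176·445·663 ≡ 1187 (mod 1949)
R · y^e ≡ 1432·1187 = 1699784 ≡ 256 (mod 1949)

256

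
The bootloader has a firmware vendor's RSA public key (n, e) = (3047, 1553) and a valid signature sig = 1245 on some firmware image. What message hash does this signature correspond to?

2813

sig^2 ≡ 1245^2 = 1550025 ≡ 2149
sig^4 ≡ 2149^2 = 4618201 ≡ 1996
sig^8 ≡ 1996^2 = 3984016 ≡ 1587
sig^16 ≡ 1587^2 = 2518569 ≡ 1747
sig^32 ≡ 1747^2 = 3052009 ≡ 1962
sig^64 ≡ 1962^2 = 3849444 ≡ 1083
sig^128 ≡ 1083^2 = 1172889 ≡ 2841
sig^256 ≡ 2841^2 = 8071281 ≡ 2825
sig^512 ≡ 2825^2 = 7980625 ≡ 532
sig^1024 ≡ 532^2 = 283024 ≡ 2700
1553 = 1024 + 512 + 16 + 1, so sig^1553 ≡ 2700·532·1747·1245 ≡ 2813 (mod 3047)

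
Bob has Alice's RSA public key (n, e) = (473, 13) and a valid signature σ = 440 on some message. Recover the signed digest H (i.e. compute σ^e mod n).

253

σ^13 mod 473 = 253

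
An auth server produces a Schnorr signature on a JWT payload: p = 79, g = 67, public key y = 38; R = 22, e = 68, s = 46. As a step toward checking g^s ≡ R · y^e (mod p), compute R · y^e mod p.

Squares mod 79: 38^1≡38, 38^2≡22, 38^4≡10, 38^8≡21, 38^16≡46, 38^32≡62, 38^64≡52
68 = 64 + 4, so 38^68 ≡ 52·10 ≡ 46 (mod 79)
R · y^e ≡ 22·46 = 1012 ≡ 64 (mod 79)

64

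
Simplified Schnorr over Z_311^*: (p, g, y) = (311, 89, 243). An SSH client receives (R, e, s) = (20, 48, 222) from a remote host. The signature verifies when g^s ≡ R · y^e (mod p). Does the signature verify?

verifies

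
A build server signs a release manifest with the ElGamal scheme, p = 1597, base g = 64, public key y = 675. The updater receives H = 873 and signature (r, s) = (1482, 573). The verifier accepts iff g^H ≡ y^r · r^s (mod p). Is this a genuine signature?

genuine

Left side g^H mod p:
64^2 = 4096 ≡ 902
64^4 ≡ 902^2 = 813604 ≡ 731
64^8 ≡ 731^2 = 534361 ≡ 963
64^16 ≡ 963^2 = 927369 ≡ 1109
64^32 ≡ 1109^2 = 1229881 ≡ 191
64^64 ≡ 191^2 = 36481 ≡ 1347
64^128 ≡ 1347^2 = 1814409 ≡ 217
64^256 ≡ 217^2 = 47089 ≡ 776
64^512 ≡ 776^2 = 602176 ≡ 107
873 = 512 + 256 + 64 + 32 + 8 + 1, so 64^873 ≡ 107·776·1347·191·963·64 ≡ 1066 (mod 1597)
Right side y^r · r^s mod p:
675^2 = 455625 ≡ 480
675^4 ≡ 480^2 = 230400 ≡ 432
675^8 ≡ 432^2 = 186624 ≡ 1372
675^16 ≡ 1372^2 = 1882384 ≡ 1118
675^32 ≡ 1118^2 = 1249924 ≡ 1070
675^64 ≡ 1070^2 = 1144900 ≡ 1448
675^128 ≡ 1448^2 = 2096704 ≡ 1440
675^256 ≡ 1440^2 = 2073600 ≡ 694
675^512 ≡ 694^2 = 481636 ≡ 939
675^1024 ≡ 939^2 = 881721 ≡ 177
1482 = 1024 + 256 + 128 + 64 + 8 + 2, so 675^1482 ≡ 177·694·1440·1448·1372·480 ≡ 1137 (mod 1597)
1482^2 = 2196324 ≡ 449
1482^4 ≡ 449^2 = 201601 ≡ 379
1482^8 ≡ 379^2 = 143641 ≡ 1508
1482^16 ≡ 1508^2 = 2274064 ≡ 1533
1482^32 ≡ 1533^2 = 2350089 ≡ 902
1482^64 ≡ 902^2 = 813604 ≡ 731
1482^128 ≡ 731^2 = 534361 ≡ 963
1482^256 ≡ 963^2 = 927369 ≡ 1109
1482^512 ≡ 1109^2 = 1229881 ≡ 191
573 = 512 + 32 + 16 + 8 + 4 + 1, so 1482^573 ≡ 191·902·1533·1508·379·1482 ≡ 1310 (mod 1597)
1137·1310 = 1489470 ≡ 1066 (mod 1597)
1066 ≡ 1066 (mod 1597), so the signature is genuine.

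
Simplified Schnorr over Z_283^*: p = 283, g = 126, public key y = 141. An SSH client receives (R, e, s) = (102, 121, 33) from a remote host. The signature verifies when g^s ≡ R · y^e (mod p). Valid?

no

g^s mod p:
126^2 = 15876 ≡ 28
126^4 ≡ 28^2 = 784 ≡ 218
126^8 ≡ 218^2 = 47524 ≡ 263
126^16 ≡ 263^2 = 69169 ≡ 117
126^32 ≡ 117^2 = 13689 ≡ 105
33 = 32 + 1, so 126^33 ≡ 105·126 ≡ 212 (mod 283)
R · y^e mod p:
141^2 = 19881 ≡ 71
141^4 ≡ 71^2 = 5041 ≡ 230
141^8 ≡ 230^2 = 52900 ≡ 262
141^16 ≡ 262^2 = 68644 ≡ 158
141^32 ≡ 158^2 = 24964 ≡ 60
141^64 ≡ 60^2 = 3600 ≡ 204
121 = 64 + 32 + 16 + 8 + 1, so 141^121 ≡ 204·60·158·262·141 ≡ 61 (mod 283)
102·61 = 6222 ≡ 279 (mod 283)
212 ≠ 279; the check fails.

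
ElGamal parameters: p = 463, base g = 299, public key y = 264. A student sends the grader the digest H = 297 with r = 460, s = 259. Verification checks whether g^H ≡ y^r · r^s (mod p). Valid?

yes

Left side g^H mod p:
Squares mod 463: 299^1≡299, 299^2≡42, 299^4≡375, 299^8≡336, 299^16≡387, 299^32≡220, 299^64≡248, 299^128≡388, 299^256≡69
297 = 256 + 32 + 8 + 1, so 299^297 ≡ 69·220·336·299 ≡ 230 (mod 463)
Right side y^r · r^s mod p:
Squares mod 463: 264^1≡264, 264^2≡246, 264^4≡326, 264^8≡249, 264^16≡422, 264^32≡292, 264^64≡72, 264^128≡91, 264^256≡410
460 = 256 + 128 + 64 + 8 + 4, so 264^460 ≡ 410·91·72·249·326 ≡ 32 (mod 463)
Squares mod 463: 460^1≡460, 460^2≡9, 460^4≡81, 460^8≡79, 460^16≡222, 460^32≡206, 460^64≡303, 460^128≡135, 460^256≡168
259 = 256 + 2 + 1, so 460^259 ≡ 168·9·460 ≡ 94 (mod 463)
32·94 = 3008 ≡ 230 (mod 463)
230 ≡ 230 (mod 463), so the signature is genuine.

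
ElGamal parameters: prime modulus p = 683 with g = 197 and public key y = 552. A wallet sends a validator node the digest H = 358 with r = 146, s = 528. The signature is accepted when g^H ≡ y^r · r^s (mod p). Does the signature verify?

Left side g^H mod p:
Squares mod 683: 197^1≡197, 197^2≡561, 197^4≡541, 197^8≡357, 197^16≡411, 197^32≡220, 197^64≡590, 197^128≡453, 197^256≡309
358 = 256 + 64 + 32 + 4 + 2, so 197^358 ≡ 309·590·220·541·561 ≡ 373 (mod 683)
Right side y^r · r^s mod p:
Squares mod 683: 552^1≡552, 552^2≡86, 552^4≡566, 552^8≡29, 552^16≡158, 552^32≡376, 552^64≡678, 552^128≡25
146 = 128 + 16 + 2, so 552^146 ≡ 25·158·86 ≡ 249 (mod 683)
Squares mod 683: 146^1≡146, 146^2≡143, 146^4≡642, 146^8≡315, 146^16≡190, 146^32≡584, 146^64≡239, 146^128≡432, 146^256≡165, 146^512≡588
528 = 512 + 16, so 146^528 ≡ 588·190 ≡ 391 (mod 683)
249·391 = 97359 ≡ 373 (mod 683)
373 ≡ 373 (mod 683), so the signature is genuine.

verifies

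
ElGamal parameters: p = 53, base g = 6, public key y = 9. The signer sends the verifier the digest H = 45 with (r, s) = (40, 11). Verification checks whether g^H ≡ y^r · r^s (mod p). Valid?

Left side g^H mod p:
6^2 = 36
6^4 ≡ 36^2 = 1296 ≡ 24
6^8 ≡ 24^2 = 576 ≡ 46
6^16 ≡ 46^2 = 2116 ≡ 49
6^32 ≡ 49^2 = 2401 ≡ 16
45 = 32 + 8 + 4 + 1, so 6^45 ≡ 16·46·24·6 ≡ 37 (mod 53)
Right side y^r · r^s mod p:
9^2 = 81 ≡ 28
9^4 ≡ 28^2 = 784 ≡ 42
9^8 ≡ 42^2 = 1764 ≡ 15
9^16 ≡ 15^2 = 225 ≡ 13
9^32 ≡ 13^2 = 169 ≡ 10
40 = 32 + 8, so 9^40 ≡ 10·15 ≡ 44 (mod 53)
40^2 = 1600 ≡ 10
40^4 ≡ 10^2 = 100 ≡ 47
40^8 ≡ 47^2 = 2209 ≡ 36
11 = 8 + 2 + 1, so 40^11 ≡ 36·10·40 ≡ 37 (mod 53)
44·37 = 1628 ≡ 38 (mod 53)
37 ≠ 38, so verification fails.

no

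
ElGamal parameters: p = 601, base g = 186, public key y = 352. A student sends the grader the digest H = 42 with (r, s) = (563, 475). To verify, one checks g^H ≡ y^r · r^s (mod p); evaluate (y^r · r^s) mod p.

202

352^2 = 123904 ≡ 98
352^4 ≡ 98^2 = 9604 ≡ 589
352^8 ≡ 589^2 = 346921 ≡ 144
352^16 ≡ 144^2 = 20736 ≡ 302
352^32 ≡ 302^2 = 91204 ≡ 453
352^64 ≡ 453^2 = 205209 ≡ 268
352^128 ≡ 268^2 = 71824 ≡ 305
352^256 ≡ 305^2 = 93025 ≡ 471
352^512 ≡ 471^2 = 221841 ≡ 72
563 = 512 + 32 + 16 + 2 + 1, so 352^563 ≡ 72·453·302·98·352 ≡ 381 (mod 601)
563^2 = 316969 ≡ 242
563^4 ≡ 242^2 = 58564 ≡ 267
563^8 ≡ 267^2 = 71289 ≡ 371
563^16 ≡ 371^2 = 137641 ≡ 12
563^32 ≡ 12^2 = 144
563^64 ≡ 144^2 = 20736 ≡ 302
563^128 ≡ 302^2 = 91204 ≡ 453
563^256 ≡ 453^2 = 205209 ≡ 268
475 = 256 + 128 + 64 + 16 + 8 + 2 + 1, so 563^475 ≡ 268·453·302·12·371·242·563 ≡ 387 (mod 601)
y^r · r^s ≡ 381·387 = 147447 ≡ 202 (mod 601)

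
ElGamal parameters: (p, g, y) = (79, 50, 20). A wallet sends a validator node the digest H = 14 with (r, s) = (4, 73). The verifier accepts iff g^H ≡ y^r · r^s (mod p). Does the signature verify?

does not verify

Left side g^H mod p:
50^2 = 2500 ≡ 51
50^4 ≡ 51^2 = 2601 ≡ 73
50^8 ≡ 73^2 = 5329 ≡ 36
14 = 8 + 4 + 2, so 50^14 ≡ 36·73·51 ≡ 44 (mod 79)
Right side y^r · r^s mod p:
20^2 = 400 ≡ 5
20^4 ≡ 5^2 = 25
4^2 = 16
4^4 ≡ 16^2 = 256 ≡ 19
4^8 ≡ 19^2 = 361 ≡ 45
4^16 ≡ 45^2 = 2025 ≡ 50
4^32 ≡ 50^2 = 2500 ≡ 51
4^64 ≡ 51^2 = 2601 ≡ 73
73 = 64 + 8 + 1, so 4^73 ≡ 73·45·4 ≡ 26 (mod 79)
25·26 = 650 ≡ 18 (mod 79)
44 ≠ 18, so verification fails.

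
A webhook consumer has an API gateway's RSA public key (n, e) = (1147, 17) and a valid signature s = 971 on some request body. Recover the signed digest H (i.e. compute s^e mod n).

s^2 ≡ 971^2 = 942841 ≡ 7
s^4 ≡ 7^2 = 49
s^8 ≡ 49^2 = 2401 ≡ 107
s^16 ≡ 107^2 = 11449 ≡ 1126
17 = 16 + 1, so s^17 ≡ 1126·971 ≡ 255 (mod 1147)

255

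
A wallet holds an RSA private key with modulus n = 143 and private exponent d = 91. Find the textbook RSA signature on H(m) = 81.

(H(m))^2 ≡ 81^2 = 6561 ≡ 126
(H(m))^4 ≡ 126^2 = 15876 ≡ 3
(H(m))^8 ≡ 3^2 = 9
(H(m))^16 ≡ 9^2 = 81
(H(m))^32 ≡ 81^2 = 6561 ≡ 126
(H(m))^64 ≡ 126^2 = 15876 ≡ 3
91 = 64 + 16 + 8 + 2 + 1, so (H(m))^91 ≡ 3·81·9·126·81 ≡ 81 (mod 143)

81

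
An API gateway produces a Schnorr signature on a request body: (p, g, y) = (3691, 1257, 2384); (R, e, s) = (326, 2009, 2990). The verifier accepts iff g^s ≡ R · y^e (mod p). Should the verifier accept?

g^s mod p:
Squares mod 3691: 1257^1≡1257, 1257^2≡301, 1257^4≡2017, 1257^8≡807, 1257^16≡1633, 1257^32≡1787, 1257^64≡654, 1257^128≡3251, 1257^256≡1668, 1257^512≡2901, 1257^1024≡321, 1257^2048≡3384
2990 = 2048 + 512 + 256 + 128 + 32 + 8 + 4 + 2, so 1257^2990 ≡ 3384·2901·1668·3251·1787·807·2017·301 ≡ 2641 (mod 3691)
R · y^e mod p:
Squares mod 3691: 2384^1≡2384, 2384^2≡3007, 2384^4≡2790, 2384^8≡3472, 2384^16≡3669, 2384^32≡484, 2384^64≡1723, 2384^128≡1165, 2384^256≡2628, 2384^512≡523, 2384^1024≡395
2009 = 1024 + 512 + 256 + 128 + 64 + 16 + 8 + 1, so 2384^2009 ≡ 395·523·2628·1165·1723·3669·3472·2384 ≡ 1238 (mod 3691)
326·1238 = 403588 ≡ 1269 (mod 3691)
2641 ≠ 1269; the check fails.

reject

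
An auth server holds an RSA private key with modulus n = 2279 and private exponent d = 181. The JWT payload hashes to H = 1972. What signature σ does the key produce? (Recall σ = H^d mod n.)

983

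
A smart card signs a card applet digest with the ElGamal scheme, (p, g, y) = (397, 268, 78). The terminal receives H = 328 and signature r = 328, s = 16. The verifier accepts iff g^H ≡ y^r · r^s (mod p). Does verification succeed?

passes

Left side g^H mod p:
268^2 = 71824 ≡ 364
268^4 ≡ 364^2 = 132496 ≡ 295
268^8 ≡ 295^2 = 87025 ≡ 82
268^16 ≡ 82^2 = 6724 ≡ 372
268^32 ≡ 372^2 = 138384 ≡ 228
268^64 ≡ 228^2 = 51984 ≡ 374
268^128 ≡ 374^2 = 139876 ≡ 132
268^256 ≡ 132^2 = 17424 ≡ 353
328 = 256 + 64 + 8, so 268^328 ≡ 353·374·82 ≡ 11 (mod 397)
Right side y^r · r^s mod p:
78^2 = 6084 ≡ 129
78^4 ≡ 129^2 = 16641 ≡ 364
78^8 ≡ 364^2 = 132496 ≡ 295
78^16 ≡ 295^2 = 87025 ≡ 82
78^32 ≡ 82^2 = 6724 ≡ 372
78^64 ≡ 372^2 = 138384 ≡ 228
78^128 ≡ 228^2 = 51984 ≡ 374
78^256 ≡ 374^2 = 139876 ≡ 132
328 = 256 + 64 + 8, so 78^328 ≡ 132·228·295 ≡ 209 (mod 397)
328^2 = 107584 ≡ 394
328^4 ≡ 394^2 = 155236 ≡ 9
328^8 ≡ 9^2 = 81
328^16 ≡ 81^2 = 6561 ≡ 209
209·209 = 43681 ≡ 11 (mod 397)
11 ≡ 11 (mod 397), so the signature is genuine.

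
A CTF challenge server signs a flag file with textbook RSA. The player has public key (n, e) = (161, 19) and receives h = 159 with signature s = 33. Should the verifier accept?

accept

s^19 mod 161 = 159
Since 159 equals the digest 159, verification succeeds.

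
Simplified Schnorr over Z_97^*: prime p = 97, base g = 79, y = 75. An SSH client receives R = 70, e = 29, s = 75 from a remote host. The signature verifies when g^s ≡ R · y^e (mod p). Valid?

yes

g^s mod p:
Squares mod 97: 79^1≡79, 79^2≡33, 79^4≡22, 79^8≡96, 79^16≡1, 79^32≡1, 79^64≡1
75 = 64 + 8 + 2 + 1, so 79^75 ≡ 1·96·33·79 ≡ 12 (mod 97)
R · y^e mod p:
Squares mod 97: 75^1≡75, 75^2≡96, 75^4≡1, 75^8≡1, 75^16≡1
29 = 16 + 8 + 4 + 1, so 75^29 ≡ 1·1·1·75 ≡ 75 (mod 97)
70·75 = 5250 ≡ 12 (mod 97)
12 ≡ 12 (mod 97); signature holds.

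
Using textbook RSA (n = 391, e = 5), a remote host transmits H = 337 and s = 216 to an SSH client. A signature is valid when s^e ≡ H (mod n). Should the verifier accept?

Squares mod 391: s^1≡216, s^2≡127, s^4≡98
5 = 4 + 1, so s^5 ≡ 98·216 ≡ 54 (mod 391)
54 ≠ 337, so verification fails.

reject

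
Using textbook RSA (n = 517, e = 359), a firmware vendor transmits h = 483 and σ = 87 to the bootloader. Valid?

yes

Squares mod 517: σ^1≡87, σ^2≡331, σ^4≡474, σ^8≡298, σ^16≡397, σ^32≡441, σ^64≡89, σ^128≡166, σ^256≡155
359 = 256 + 64 + 32 + 4 + 2 + 1, so σ^359 ≡ 155·89·441·474·331·87 ≡ 483 (mod 517)
Since 483 equals the digest 483, verification succeeds.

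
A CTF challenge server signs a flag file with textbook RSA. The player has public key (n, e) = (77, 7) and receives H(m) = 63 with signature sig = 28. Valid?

yes

sig^2 ≡ 28^2 = 784 ≡ 14
sig^4 ≡ 14^2 = 196 ≡ 42
7 = 4 + 2 + 1, so sig^7 ≡ 42·14·28 ≡ 63 (mod 77)
Since 63 equals the digest 63, verification succeeds.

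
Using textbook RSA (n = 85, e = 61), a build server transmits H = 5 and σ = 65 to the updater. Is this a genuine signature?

genuine

σ^2 ≡ 65^2 = 4225 ≡ 60
σ^4 ≡ 60^2 = 3600 ≡ 30
σ^8 ≡ 30^2 = 900 ≡ 50
σ^16 ≡ 50^2 = 2500 ≡ 35
σ^32 ≡ 35^2 = 1225 ≡ 35
61 = 32 + 16 + 8 + 4 + 1, so σ^61 ≡ 35·35·50·30·65 ≡ 5 (mod 85)
σ^61 mod 85 = 5 matches H.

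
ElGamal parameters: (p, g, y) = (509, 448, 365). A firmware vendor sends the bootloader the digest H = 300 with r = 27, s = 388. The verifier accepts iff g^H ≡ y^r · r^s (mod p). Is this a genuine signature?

Left side g^H mod p:
448^2 = 200704 ≡ 158
448^4 ≡ 158^2 = 24964 ≡ 23
448^8 ≡ 23^2 = 529 ≡ 20
448^16 ≡ 20^2 = 400
448^32 ≡ 400^2 = 160000 ≡ 174
448^64 ≡ 174^2 = 30276 ≡ 245
448^128 ≡ 245^2 = 60025 ≡ 472
448^256 ≡ 472^2 = 222784 ≡ 351
300 = 256 + 32 + 8 + 4, so 448^300 ≡ 351·174·20·23 ≡ 294 (mod 509)
Right side y^r · r^s mod p:
365^2 = 133225 ≡ 376
365^4 ≡ 376^2 = 141376 ≡ 383
365^8 ≡ 383^2 = 146689 ≡ 97
365^16 ≡ 97^2 = 9409 ≡ 247
27 = 16 + 8 + 2 + 1, so 365^27 ≡ 247·97·376·365 ≡ 286 (mod 509)
27^2 = 729 ≡ 220
27^4 ≡ 220^2 = 48400 ≡ 45
27^8 ≡ 45^2 = 2025 ≡ 498
27^16 ≡ 498^2 = 248004 ≡ 121
27^32 ≡ 121^2 = 14641 ≡ 389
27^64 ≡ 389^2 = 151321 ≡ 148
27^128 ≡ 148^2 = 21904 ≡ 17
27^256 ≡ 17^2 = 289
388 = 256 + 128 + 4, so 27^388 ≡ 289·17·45 ≡ 179 (mod 509)
286·179 = 51194 ≡ 294 (mod 509)
294 ≡ 294 (mod 509), so the signature is genuine.

genuine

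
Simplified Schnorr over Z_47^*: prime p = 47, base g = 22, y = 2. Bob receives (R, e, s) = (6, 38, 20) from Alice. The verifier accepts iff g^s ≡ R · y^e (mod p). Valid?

g^s mod p:
22^20 mod 47 = 9
R · y^e mod p:
2^38 mod 47 = 9
6·9 = 54 ≡ 7 (mod 47)
9 ≠ 7; the check fails.

no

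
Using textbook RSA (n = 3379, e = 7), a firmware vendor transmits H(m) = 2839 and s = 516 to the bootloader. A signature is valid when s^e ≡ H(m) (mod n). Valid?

s^2 ≡ 516^2 = 266256 ≡ 2694
s^4 ≡ 2694^2 = 7257636 ≡ 2923
7 = 4 + 2 + 1, so s^7 ≡ 2923·2694·516 ≡ 2839 (mod 3379)
Since 2839 equals the digest 2839, verification succeeds.

yes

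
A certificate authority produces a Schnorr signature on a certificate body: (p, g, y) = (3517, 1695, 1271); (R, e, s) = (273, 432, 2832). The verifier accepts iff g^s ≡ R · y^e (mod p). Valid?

yes

g^s mod p:
1695^2 = 2873025 ≡ 3153
1695^4 ≡ 3153^2 = 9941409 ≡ 2367
1695^8 ≡ 2367^2 = 5602689 ≡ 108
1695^16 ≡ 108^2 = 11664 ≡ 1113
1695^32 ≡ 1113^2 = 1238769 ≡ 785
1695^64 ≡ 785^2 = 616225 ≡ 750
1695^128 ≡ 750^2 = 562500 ≡ 3297
1695^256 ≡ 3297^2 = 10870209 ≡ 2679
1695^512 ≡ 2679^2 = 7177041 ≡ 2361
1695^1024 ≡ 2361^2 = 5574321 ≡ 3393
1695^2048 ≡ 3393^2 = 11512449 ≡ 1308
2832 = 2048 + 512 + 256 + 16, so 1695^2832 ≡ 1308·2361·2679·1113 ≡ 2366 (mod 3517)
R · y^e mod p:
1271^2 = 1615441 ≡ 1138
1271^4 ≡ 1138^2 = 1295044 ≡ 788
1271^8 ≡ 788^2 = 620944 ≡ 1952
1271^16 ≡ 1952^2 = 3810304 ≡ 1393
1271^32 ≡ 1393^2 = 1940449 ≡ 2582
1271^64 ≡ 2582^2 = 6666724 ≡ 2009
1271^128 ≡ 2009^2 = 4036081 ≡ 2082
1271^256 ≡ 2082^2 = 4334724 ≡ 1780
432 = 256 + 128 + 32 + 16, so 1271^432 ≡ 1780·2082·2582·1393 ≡ 1181 (mod 3517)
273·1181 = 322413 ≡ 2366 (mod 3517)
2366 ≡ 2366 (mod 3517); signature holds.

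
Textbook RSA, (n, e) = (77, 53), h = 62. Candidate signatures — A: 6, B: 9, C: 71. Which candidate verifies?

A

Candidate A: Squares mod 77: 6^1≡6, 6^2≡36, 6^4≡64, 6^8≡15, 6^16≡71, 6^32≡36; 53 = 32 + 16 + 4 + 1, so 6^53 ≡ 36·71·64·6 ≡ 62 (mod 77)
  → matches h = 62
Candidate B: Squares mod 77: 9^1≡9, 9^2≡4, 9^4≡16, 9^8≡25, 9^16≡9, 9^32≡4; 53 = 32 + 16 + 4 + 1, so 9^53 ≡ 4·9·16·9 ≡ 25 (mod 77)
Candidate C: Squares mod 77: 71^1≡71, 71^2≡36, 71^4≡64, 71^8≡15, 71^16≡71, 71^32≡36; 53 = 32 + 16 + 4 + 1, so 71^53 ≡ 36·71·64·71 ≡ 15 (mod 77)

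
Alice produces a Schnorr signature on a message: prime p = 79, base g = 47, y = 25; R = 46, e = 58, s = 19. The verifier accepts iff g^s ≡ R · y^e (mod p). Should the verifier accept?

g^s mod p:
47^2 = 2209 ≡ 76
47^4 ≡ 76^2 = 5776 ≡ 9
47^8 ≡ 9^2 = 81 ≡ 2
47^16 ≡ 2^2 = 4
19 = 16 + 2 + 1, so 47^19 ≡ 4·76·47 ≡ 68 (mod 79)
R · y^e mod p:
25^2 = 625 ≡ 72
25^4 ≡ 72^2 = 5184 ≡ 49
25^8 ≡ 49^2 = 2401 ≡ 31
25^16 ≡ 31^2 = 961 ≡ 13
25^32 ≡ 13^2 = 169 ≡ 11
58 = 32 + 16 + 8 + 2, so 25^58 ≡ 11·13·31·72 ≡ 16 (mod 79)
46·16 = 736 ≡ 25 (mod 79)
68 ≠ 25; the check fails.

reject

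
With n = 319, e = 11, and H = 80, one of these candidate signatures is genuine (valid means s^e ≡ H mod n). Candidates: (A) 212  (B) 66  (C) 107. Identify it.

Candidate A: 212^11 mod 319 = 80
  → matches H = 80
Candidate B: 66^11 mod 319 = 264
Candidate C: 107^11 mod 319 = 239

A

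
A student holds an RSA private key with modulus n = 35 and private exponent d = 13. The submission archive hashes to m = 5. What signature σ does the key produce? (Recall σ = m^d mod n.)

5

m^2 ≡ 5^2 = 25
m^4 ≡ 25^2 = 625 ≡ 30
m^8 ≡ 30^2 = 900 ≡ 25
13 = 8 + 4 + 1, so m^13 ≡ 25·30·5 ≡ 5 (mod 35)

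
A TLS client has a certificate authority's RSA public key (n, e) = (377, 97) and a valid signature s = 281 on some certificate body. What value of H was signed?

s^2 ≡ 281^2 = 78961 ≡ 168
s^4 ≡ 168^2 = 28224 ≡ 326
s^8 ≡ 326^2 = 106276 ≡ 339
s^16 ≡ 339^2 = 114921 ≡ 313
s^32 ≡ 313^2 = 97969 ≡ 326
s^64 ≡ 326^2 = 106276 ≡ 339
97 = 64 + 32 + 1, so s^97 ≡ 339·326·281 ≡ 190 (mod 377)

190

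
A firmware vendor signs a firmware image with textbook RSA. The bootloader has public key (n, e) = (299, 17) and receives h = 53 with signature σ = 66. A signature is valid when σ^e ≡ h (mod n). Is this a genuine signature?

genuine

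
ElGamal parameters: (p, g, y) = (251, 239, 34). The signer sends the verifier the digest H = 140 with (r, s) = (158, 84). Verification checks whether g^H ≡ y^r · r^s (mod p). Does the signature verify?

verifies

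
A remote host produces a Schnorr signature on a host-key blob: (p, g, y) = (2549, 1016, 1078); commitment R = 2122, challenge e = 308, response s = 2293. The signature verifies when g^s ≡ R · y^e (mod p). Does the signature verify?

does not verify

g^s mod p:
Squares mod 2549: 1016^1≡1016, 1016^2≡2460, 1016^4≡274, 1016^8≡1155, 1016^16≡898, 1016^32≡920, 1016^64≡132, 1016^128≡2130, 1016^256≡2229, 1016^512≡440, 1016^1024≡2425, 1016^2048≡82
2293 = 2048 + 128 + 64 + 32 + 16 + 4 + 1, so 1016^2293 ≡ 82·2130·132·920·898·274·1016 ≡ 188 (mod 2549)
R · y^e mod p:
Squares mod 2549: 1078^1≡1078, 1078^2≡2289, 1078^4≡1326, 1078^8≡2015, 1078^16≡2217, 1078^32≡617, 1078^64≡888, 1078^128≡903, 1078^256≡2278
308 = 256 + 32 + 16 + 4, so 1078^308 ≡ 2278·617·2217·1326 ≡ 415 (mod 2549)
2122·415 = 880630 ≡ 1225 (mod 2549)
188 ≠ 1225; the check fails.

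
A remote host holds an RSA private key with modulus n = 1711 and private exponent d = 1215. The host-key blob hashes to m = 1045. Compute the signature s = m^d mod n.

m^2 ≡ 1045^2 = 1092025 ≡ 407
m^4 ≡ 407^2 = 165649 ≡ 1393
m^8 ≡ 1393^2 = 1940449 ≡ 175
m^16 ≡ 175^2 = 30625 ≡ 1538
m^32 ≡ 1538^2 = 2365444 ≡ 842
m^64 ≡ 842^2 = 708964 ≡ 610
m^128 ≡ 610^2 = 372100 ≡ 813
m^256 ≡ 813^2 = 660969 ≡ 523
m^512 ≡ 523^2 = 273529 ≡ 1480
m^1024 ≡ 1480^2 = 2190400 ≡ 320
1215 = 1024 + 128 + 32 + 16 + 8 + 4 + 2 + 1, so m^1215 ≡ 320·813·842·1538·175·1393·407·1045 ≡ 1132 (mod 1711)

1132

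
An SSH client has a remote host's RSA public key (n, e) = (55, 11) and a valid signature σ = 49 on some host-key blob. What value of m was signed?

Squares mod 55: σ^1≡49, σ^2≡36, σ^4≡31, σ^8≡26
11 = 8 + 2 + 1, so σ^11 ≡ 26·36·49 ≡ 49 (mod 55)

49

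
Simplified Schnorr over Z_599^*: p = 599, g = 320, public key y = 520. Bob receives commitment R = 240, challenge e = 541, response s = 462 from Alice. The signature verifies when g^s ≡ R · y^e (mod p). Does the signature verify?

g^s mod p:
Squares mod 599: 320^1≡320, 320^2≡570, 320^4≡242, 320^8≡461, 320^16≡475, 320^32≡401, 320^64≡269, 320^128≡481, 320^256≡147
462 = 256 + 128 + 64 + 8 + 4 + 2, so 320^462 ≡ 147·481·269·461·242·570 ≡ 313 (mod 599)
R · y^e mod p:
Squares mod 599: 520^1≡520, 520^2≡251, 520^4≡106, 520^8≡454, 520^16≡60, 520^32≡6, 520^64≡36, 520^128≡98, 520^256≡20, 520^512≡400
541 = 512 + 16 + 8 + 4 + 1, so 520^541 ≡ 400·60·454·106·520 ≡ 483 (mod 599)
240·483 = 115920 ≡ 313 (mod 599)
313 ≡ 313 (mod 599); signature holds.

verifies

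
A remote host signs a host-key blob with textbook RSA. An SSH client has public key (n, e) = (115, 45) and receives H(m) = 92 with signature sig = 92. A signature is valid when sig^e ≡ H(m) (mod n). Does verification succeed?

Squares mod 115: sig^1≡92, sig^2≡69, sig^4≡46, sig^8≡46, sig^16≡46, sig^32≡46
45 = 32 + 8 + 4 + 1, so sig^45 ≡ 46·46·46·92 ≡ 92 (mod 115)
sig^45 mod 115 = 92 matches H(m).

passes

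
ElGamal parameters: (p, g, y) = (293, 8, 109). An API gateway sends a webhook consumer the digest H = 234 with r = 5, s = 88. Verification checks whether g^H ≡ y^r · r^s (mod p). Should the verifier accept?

reject

Left side g^H mod p:
8^2 = 64
8^4 ≡ 64^2 = 4096 ≡ 287
8^8 ≡ 287^2 = 82369 ≡ 36
8^16 ≡ 36^2 = 1296 ≡ 124
8^32 ≡ 124^2 = 15376 ≡ 140
8^64 ≡ 140^2 = 19600 ≡ 262
8^128 ≡ 262^2 = 68644 ≡ 82
234 = 128 + 64 + 32 + 8 + 2, so 8^234 ≡ 82·262·140·36·64 ≡ 88 (mod 293)
Right side y^r · r^s mod p:
109^2 = 11881 ≡ 161
109^4 ≡ 161^2 = 25921 ≡ 137
5 = 4 + 1, so 109^5 ≡ 137·109 ≡ 283 (mod 293)
5^2 = 25
5^4 ≡ 25^2 = 625 ≡ 39
5^8 ≡ 39^2 = 1521 ≡ 56
5^16 ≡ 56^2 = 3136 ≡ 206
5^32 ≡ 206^2 = 42436 ≡ 244
5^64 ≡ 244^2 = 59536 ≡ 57
88 = 64 + 16 + 8, so 5^88 ≡ 57·206·56 ≡ 60 (mod 293)
283·60 = 16980 ≡ 279 (mod 293)
88 ≠ 279, so verification fails.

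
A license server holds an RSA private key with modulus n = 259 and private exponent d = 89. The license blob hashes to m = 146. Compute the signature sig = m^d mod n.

167

Squares mod 259: m^1≡146, m^2≡78, m^4≡127, m^8≡71, m^16≡120, m^32≡155, m^64≡197
89 = 64 + 16 + 8 + 1, so m^89 ≡ 197·120·71·146 ≡ 167 (mod 259)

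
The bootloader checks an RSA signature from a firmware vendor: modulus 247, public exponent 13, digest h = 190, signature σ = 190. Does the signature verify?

verifies

Squares mod 247: σ^1≡190, σ^2≡38, σ^4≡209, σ^8≡209
13 = 8 + 4 + 1, so σ^13 ≡ 209·209·190 ≡ 190 (mod 247)
σ^13 mod 247 = 190 matches h.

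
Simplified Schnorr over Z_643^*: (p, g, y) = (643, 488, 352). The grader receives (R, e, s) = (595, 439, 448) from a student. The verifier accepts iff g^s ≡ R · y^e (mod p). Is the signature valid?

invalid

g^s mod p:
Squares mod 643: 488^1≡488, 488^2≡234, 488^4≡101, 488^8≡556, 488^16≡496, 488^32≡390, 488^64≡352, 488^128≡448, 488^256≡88
448 = 256 + 128 + 64, so 488^448 ≡ 88·448·352 ≡ 22 (mod 643)
R · y^e mod p:
Squares mod 643: 352^1≡352, 352^2≡448, 352^4≡88, 352^8≡28, 352^16≡141, 352^32≡591, 352^64≡132, 352^128≡63, 352^256≡111
439 = 256 + 128 + 32 + 16 + 4 + 2 + 1, so 352^439 ≡ 111·63·591·141·88·448·352 ≡ 596 (mod 643)
595·596 = 354620 ≡ 327 (mod 643)
22 ≠ 327; the check fails.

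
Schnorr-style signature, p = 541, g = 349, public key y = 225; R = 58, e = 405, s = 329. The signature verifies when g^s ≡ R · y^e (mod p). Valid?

g^s mod p:
349^329 mod 541 = 58
R · y^e mod p:
225^405 mod 541 = 1
58·1 = 58 ≡ 58 (mod 541)
58 ≡ 58 (mod 541); signature holds.

yes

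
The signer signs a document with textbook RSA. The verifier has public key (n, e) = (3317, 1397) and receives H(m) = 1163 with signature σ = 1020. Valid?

no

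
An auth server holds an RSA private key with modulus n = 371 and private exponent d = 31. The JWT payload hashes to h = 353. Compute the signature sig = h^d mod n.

h^2 ≡ 353^2 = 124609 ≡ 324
h^4 ≡ 324^2 = 104976 ≡ 354
h^8 ≡ 354^2 = 125316 ≡ 289
h^16 ≡ 289^2 = 83521 ≡ 46
31 = 16 + 8 + 4 + 2 + 1, so h^31 ≡ 46·289·354·324·353 ≡ 171 (mod 371)

171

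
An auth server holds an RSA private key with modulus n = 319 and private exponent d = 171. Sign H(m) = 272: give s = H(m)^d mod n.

(H(m))^2 ≡ 272^2 = 73984 ≡ 295
(H(m))^4 ≡ 295^2 = 87025 ≡ 257
(H(m))^8 ≡ 257^2 = 66049 ≡ 16
(H(m))^16 ≡ 16^2 = 256
(H(m))^32 ≡ 256^2 = 65536 ≡ 141
(H(m))^64 ≡ 141^2 = 19881 ≡ 103
(H(m))^128 ≡ 103^2 = 10609 ≡ 82
171 = 128 + 32 + 8 + 2 + 1, so (H(m))^171 ≡ 82·141·16·295·272 ≡ 316 (mod 319)

316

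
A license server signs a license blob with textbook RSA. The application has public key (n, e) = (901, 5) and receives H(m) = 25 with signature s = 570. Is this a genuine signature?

genuine

s^2 ≡ 570^2 = 324900 ≡ 540
s^4 ≡ 540^2 = 291600 ≡ 577
5 = 4 + 1, so s^5 ≡ 577·570 ≡ 25 (mod 901)
s^5 mod 901 = 25 matches H(m).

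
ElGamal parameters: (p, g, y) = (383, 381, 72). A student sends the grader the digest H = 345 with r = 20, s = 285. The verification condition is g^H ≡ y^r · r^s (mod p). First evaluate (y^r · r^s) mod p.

Squares mod 383: 72^1≡72, 72^2≡205, 72^4≡278, 72^8≡301, 72^16≡213
20 = 16 + 4, so 72^20 ≡ 213·278 ≡ 232 (mod 383)
Squares mod 383: 20^1≡20, 20^2≡17, 20^4≡289, 20^8≡27, 20^16≡346, 20^32≡220, 20^64≡142, 20^128≡248, 20^256≡224
285 = 256 + 16 + 8 + 4 + 1, so 20^285 ≡ 224·346·27·289·20 ≡ 190 (mod 383)
y^r · r^s ≡ 232·190 = 44080 ≡ 35 (mod 383)

35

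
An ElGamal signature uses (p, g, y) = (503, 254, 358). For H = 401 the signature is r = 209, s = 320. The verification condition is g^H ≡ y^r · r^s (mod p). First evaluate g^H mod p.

227

Squares mod 503: 254^1≡254, 254^2≡132, 254^4≡322, 254^8≡66, 254^16≡332, 254^32≡67, 254^64≡465, 254^128≡438, 254^256≡201
401 = 256 + 128 + 16 + 1, so 254^401 ≡ 201·438·332·254 ≡ 227 (mod 503)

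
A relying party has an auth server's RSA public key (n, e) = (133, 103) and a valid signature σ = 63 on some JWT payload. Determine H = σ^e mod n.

42

σ^2 ≡ 63^2 = 3969 ≡ 112
σ^4 ≡ 112^2 = 12544 ≡ 42
σ^8 ≡ 42^2 = 1764 ≡ 35
σ^16 ≡ 35^2 = 1225 ≡ 28
σ^32 ≡ 28^2 = 784 ≡ 119
σ^64 ≡ 119^2 = 14161 ≡ 63
103 = 64 + 32 + 4 + 2 + 1, so σ^103 ≡ 63·119·42·112·63 ≡ 42 (mod 133)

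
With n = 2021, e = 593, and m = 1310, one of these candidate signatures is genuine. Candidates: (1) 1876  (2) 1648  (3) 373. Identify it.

Candidate 1: Squares mod 2021: 1876^1≡1876, 1876^2≡815, 1876^4≡1337, 1876^8≡1005, 1876^16≡1546, 1876^32≡1294, 1876^64≡1048, 1876^128≡901, 1876^256≡1380, 1876^512≡618; 593 = 512 + 64 + 16 + 1, so 1876^593 ≡ 618·1048·1546·1876 ≡ 409 (mod 2021)
Candidate 2: Squares mod 2021: 1648^1≡1648, 1648^2≡1701, 1648^4≡1350, 1648^8≡1579, 1648^16≡1348, 1648^32≡225, 1648^64≡100, 1648^128≡1916, 1648^256≡920, 1648^512≡1622; 593 = 512 + 64 + 16 + 1, so 1648^593 ≡ 1622·100·1348·1648 ≡ 711 (mod 2021)
Candidate 3: Squares mod 2021: 373^1≡373, 373^2≡1701, 373^4≡1350, 373^8≡1579, 373^16≡1348, 373^32≡225, 373^64≡100, 373^128≡1916, 373^256≡920, 373^512≡1622; 593 = 512 + 64 + 16 + 1, so 373^593 ≡ 1622·100·1348·373 ≡ 1310 (mod 2021)
  → matches m = 1310

3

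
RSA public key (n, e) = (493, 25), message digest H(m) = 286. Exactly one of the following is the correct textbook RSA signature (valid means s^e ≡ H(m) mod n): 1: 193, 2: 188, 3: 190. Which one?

Candidate 1: 193^25 mod 493 = 147
Candidate 2: 188^25 mod 493 = 137
Candidate 3: 190^25 mod 493 = 286
  → matches H(m) = 286

3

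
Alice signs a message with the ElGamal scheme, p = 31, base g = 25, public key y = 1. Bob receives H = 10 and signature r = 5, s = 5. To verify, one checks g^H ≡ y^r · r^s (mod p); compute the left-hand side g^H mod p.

25

25^10 mod 31 = 25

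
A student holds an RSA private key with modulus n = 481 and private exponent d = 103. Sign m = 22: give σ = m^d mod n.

464

Squares mod 481: m^1≡22, m^2≡3, m^4≡9, m^8≡81, m^16≡308, m^32≡107, m^64≡386
103 = 64 + 32 + 4 + 2 + 1, so m^103 ≡ 386·107·9·3·22 ≡ 464 (mod 481)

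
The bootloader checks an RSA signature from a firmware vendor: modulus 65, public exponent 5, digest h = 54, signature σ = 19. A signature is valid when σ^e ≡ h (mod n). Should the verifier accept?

Squares mod 65: σ^1≡19, σ^2≡36, σ^4≡61
5 = 4 + 1, so σ^5 ≡ 61·19 ≡ 54 (mod 65)
Since 54 equals the digest 54, verification succeeds.

accept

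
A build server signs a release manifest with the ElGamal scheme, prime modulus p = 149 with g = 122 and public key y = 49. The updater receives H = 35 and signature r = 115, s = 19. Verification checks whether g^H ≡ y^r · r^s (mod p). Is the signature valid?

Left side g^H mod p:
122^35 mod 149 = 109
Right side y^r · r^s mod p:
49^115 mod 149 = 140
115^19 mod 149 = 21
140·21 = 2940 ≡ 109 (mod 149)
109 ≡ 109 (mod 149), so the signature is genuine.

valid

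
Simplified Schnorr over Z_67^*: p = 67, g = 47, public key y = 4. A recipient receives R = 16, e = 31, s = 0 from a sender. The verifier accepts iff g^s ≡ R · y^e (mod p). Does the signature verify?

g^s mod p:
47^0 mod 67 = 1
R · y^e mod p:
Squares mod 67: 4^1≡4, 4^2≡16, 4^4≡55, 4^8≡10, 4^16≡33
31 = 16 + 8 + 4 + 2 + 1, so 4^31 ≡ 33·10·55·16·4 ≡ 21 (mod 67)
16·21 = 336 ≡ 1 (mod 67)
1 ≡ 1 (mod 67); signature holds.

verifies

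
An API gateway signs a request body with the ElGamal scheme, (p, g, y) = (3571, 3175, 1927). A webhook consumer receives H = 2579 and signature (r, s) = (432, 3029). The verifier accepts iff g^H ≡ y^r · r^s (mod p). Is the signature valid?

valid

Left side g^H mod p:
Squares mod 3571: 3175^1≡3175, 3175^2≡3263, 3175^4≡2018, 3175^8≡1384, 3175^16≡1400, 3175^32≡3092, 3175^64≡897, 3175^128≡1134, 3175^256≡396, 3175^512≡3263, 3175^1024≡2018, 3175^2048≡1384
2579 = 2048 + 512 + 16 + 2 + 1, so 3175^2579 ≡ 1384·3263·1400·3263·3175 ≡ 908 (mod 3571)
Right side y^r · r^s mod p:
Squares mod 3571: 1927^1≡1927, 1927^2≡3060, 1927^4≡438, 1927^8≡2581, 1927^16≡1646, 1927^32≡2498, 1927^64≡1467, 1927^128≡2347, 1927^256≡1927
432 = 256 + 128 + 32 + 16, so 1927^432 ≡ 1927·2347·2498·1646 ≡ 1639 (mod 3571)
Squares mod 3571: 432^1≡432, 432^2≡932, 432^4≡871, 432^8≡1589, 432^16≡224, 432^32≡182, 432^64≡985, 432^128≡2484, 432^256≡3139, 432^512≡932, 432^1024≡871, 432^2048≡1589
3029 = 2048 + 512 + 256 + 128 + 64 + 16 + 4 + 1, so 432^3029 ≡ 1589·932·3139·2484·985·224·871·432 ≡ 591 (mod 3571)
1639·591 = 968649 ≡ 908 (mod 3571)
908 ≡ 908 (mod 3571), so the signature is genuine.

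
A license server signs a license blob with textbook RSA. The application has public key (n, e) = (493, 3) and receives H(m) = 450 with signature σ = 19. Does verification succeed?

passes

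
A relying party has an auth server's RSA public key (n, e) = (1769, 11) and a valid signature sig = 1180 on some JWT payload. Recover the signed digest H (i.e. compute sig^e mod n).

703

sig^2 ≡ 1180^2 = 1392400 ≡ 197
sig^4 ≡ 197^2 = 38809 ≡ 1660
sig^8 ≡ 1660^2 = 2755600 ≡ 1267
11 = 8 + 2 + 1, so sig^11 ≡ 1267·197·1180 ≡ 703 (mod 1769)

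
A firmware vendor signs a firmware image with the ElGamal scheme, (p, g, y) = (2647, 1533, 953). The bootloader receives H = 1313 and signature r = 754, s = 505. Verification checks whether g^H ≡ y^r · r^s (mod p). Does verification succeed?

Left side g^H mod p:
1533^1313 mod 2647 = 552
Right side y^r · r^s mod p:
953^754 mod 2647 = 2198
754^505 mod 2647 = 718
2198·718 = 1578164 ≡ 552 (mod 2647)
552 ≡ 552 (mod 2647), so the signature is genuine.

passes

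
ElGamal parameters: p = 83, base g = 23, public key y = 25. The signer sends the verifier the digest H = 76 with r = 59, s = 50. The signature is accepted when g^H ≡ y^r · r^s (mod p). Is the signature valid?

invalid

Left side g^H mod p:
Squares mod 83: 23^1≡23, 23^2≡31, 23^4≡48, 23^8≡63, 23^16≡68, 23^32≡59, 23^64≡78
76 = 64 + 8 + 4, so 23^76 ≡ 78·63·48 ≡ 69 (mod 83)
Right side y^r · r^s mod p:
Squares mod 83: 25^1≡25, 25^2≡44, 25^4≡27, 25^8≡65, 25^16≡75, 25^32≡64
59 = 32 + 16 + 8 + 2 + 1, so 25^59 ≡ 64·75·65·44·25 ≡ 63 (mod 83)
Squares mod 83: 59^1≡59, 59^2≡78, 59^4≡25, 59^8≡44, 59^16≡27, 59^32≡65
50 = 32 + 16 + 2, so 59^50 ≡ 65·27·78 ≡ 23 (mod 83)
63·23 = 1449 ≡ 38 (mod 83)
69 ≠ 38, so verification fails.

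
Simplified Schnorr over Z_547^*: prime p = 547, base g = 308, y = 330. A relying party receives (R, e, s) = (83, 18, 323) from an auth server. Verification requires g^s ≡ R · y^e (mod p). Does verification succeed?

fails

g^s mod p:
Squares mod 547: 308^1≡308, 308^2≡233, 308^4≡136, 308^8≡445, 308^16≡11, 308^32≡121, 308^64≡419, 308^128≡521, 308^256≡129
323 = 256 + 64 + 2 + 1, so 308^323 ≡ 129·419·233·308 ≡ 26 (mod 547)
R · y^e mod p:
Squares mod 547: 330^1≡330, 330^2≡47, 330^4≡21, 330^8≡441, 330^16≡296
18 = 16 + 2, so 330^18 ≡ 296·47 ≡ 237 (mod 547)
83·237 = 19671 ≡ 526 (mod 547)
26 ≠ 526; the check fails.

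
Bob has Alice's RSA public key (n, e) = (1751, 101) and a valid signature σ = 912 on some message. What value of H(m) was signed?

Squares mod 1751: σ^1≡912, σ^2≡19, σ^4≡361, σ^8≡747, σ^16≡1191, σ^32≡171, σ^64≡1225
101 = 64 + 32 + 4 + 1, so σ^101 ≡ 1225·171·361·912 ≡ 1387 (mod 1751)

1387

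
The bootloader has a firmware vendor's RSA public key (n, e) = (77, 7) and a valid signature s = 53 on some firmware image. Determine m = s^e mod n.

4

Squares mod 77: s^1≡53, s^2≡37, s^4≡60
7 = 4 + 2 + 1, so s^7 ≡ 60·37·53 ≡ 4 (mod 77)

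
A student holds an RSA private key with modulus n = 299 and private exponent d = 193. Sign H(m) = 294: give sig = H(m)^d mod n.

(H(m))^2 ≡ 294^2 = 86436 ≡ 25
(H(m))^4 ≡ 25^2 = 625 ≡ 27
(H(m))^8 ≡ 27^2 = 729 ≡ 131
(H(m))^16 ≡ 131^2 = 17161 ≡ 118
(H(m))^32 ≡ 118^2 = 13924 ≡ 170
(H(m))^64 ≡ 170^2 = 28900 ≡ 196
(H(m))^128 ≡ 196^2 = 38416 ≡ 144
193 = 128 + 64 + 1, so (H(m))^193 ≡ 144·196·294 ≡ 8 (mod 299)

8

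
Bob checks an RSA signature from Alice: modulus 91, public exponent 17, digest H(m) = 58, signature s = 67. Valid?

yes

Squares mod 91: s^1≡67, s^2≡30, s^4≡81, s^8≡9, s^16≡81
17 = 16 + 1, so s^17 ≡ 81·67 ≡ 58 (mod 91)
s^17 mod 91 = 58 matches H(m).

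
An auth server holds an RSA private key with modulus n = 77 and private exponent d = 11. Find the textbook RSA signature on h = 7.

Squares mod 77: h^1≡7, h^2≡49, h^4≡14, h^8≡42
11 = 8 + 2 + 1, so h^11 ≡ 42·49·7 ≡ 7 (mod 77)

7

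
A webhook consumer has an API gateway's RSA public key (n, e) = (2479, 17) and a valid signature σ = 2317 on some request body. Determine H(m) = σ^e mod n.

1562

σ^2 ≡ 2317^2 = 5368489 ≡ 1454
σ^4 ≡ 1454^2 = 2114116 ≡ 2008
σ^8 ≡ 2008^2 = 4032064 ≡ 1210
σ^16 ≡ 1210^2 = 1464100 ≡ 1490
17 = 16 + 1, so σ^17 ≡ 1490·2317 ≡ 1562 (mod 2479)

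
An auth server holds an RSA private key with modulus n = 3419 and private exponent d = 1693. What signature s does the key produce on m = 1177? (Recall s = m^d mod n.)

m^2 ≡ 1177^2 = 1385329 ≡ 634
m^4 ≡ 634^2 = 401956 ≡ 1933
m^8 ≡ 1933^2 = 3736489 ≡ 2941
m^16 ≡ 2941^2 = 8649481 ≡ 2830
m^32 ≡ 2830^2 = 8008900 ≡ 1602
m^64 ≡ 1602^2 = 2566404 ≡ 2154
m^128 ≡ 2154^2 = 4639716 ≡ 133
m^256 ≡ 133^2 = 17689 ≡ 594
m^512 ≡ 594^2 = 352836 ≡ 679
m^1024 ≡ 679^2 = 461041 ≡ 2895
1693 = 1024 + 512 + 128 + 16 + 8 + 4 + 1, so m^1693 ≡ 2895·679·133·2830·2941·1933·1177 ≡ 2412 (mod 3419)

2412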